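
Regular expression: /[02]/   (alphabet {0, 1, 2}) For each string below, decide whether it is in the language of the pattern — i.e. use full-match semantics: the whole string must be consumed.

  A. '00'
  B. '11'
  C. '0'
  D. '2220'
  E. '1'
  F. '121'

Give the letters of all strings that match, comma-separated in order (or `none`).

C

A. '00' → no match
B. '11' → no match
C. '0' → match
D. '2220' → no match
E. '1' → no match
F. '121' → no match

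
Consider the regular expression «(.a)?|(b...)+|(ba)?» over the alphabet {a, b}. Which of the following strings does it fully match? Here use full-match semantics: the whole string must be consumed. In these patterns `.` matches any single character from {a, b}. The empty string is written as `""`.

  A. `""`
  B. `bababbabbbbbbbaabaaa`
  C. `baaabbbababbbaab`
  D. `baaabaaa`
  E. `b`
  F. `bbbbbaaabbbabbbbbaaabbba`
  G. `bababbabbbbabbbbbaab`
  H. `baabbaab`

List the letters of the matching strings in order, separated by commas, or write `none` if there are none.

A, B, C, D, F, G, H

A. `""` → match
B → match
C → match
D. `baaabaaa` → match
E. `b` → no match
F → match
G → match
H. `baabbaab` → match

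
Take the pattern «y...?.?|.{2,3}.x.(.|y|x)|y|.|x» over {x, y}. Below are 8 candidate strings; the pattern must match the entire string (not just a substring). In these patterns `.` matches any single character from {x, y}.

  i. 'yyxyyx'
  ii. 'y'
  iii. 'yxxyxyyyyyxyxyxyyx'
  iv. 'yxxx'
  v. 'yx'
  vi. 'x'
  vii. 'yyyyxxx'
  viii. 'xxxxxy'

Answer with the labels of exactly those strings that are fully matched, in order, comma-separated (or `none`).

ii, iv, vi, vii, viii

i. 'yyxyyx' → no match
ii. 'y' → match
iii → no match
iv. 'yxxx' → match
v. 'yx' → no match
vi. 'x' → match
vii. 'yyyyxxx' → match
viii. 'xxxxxy' → match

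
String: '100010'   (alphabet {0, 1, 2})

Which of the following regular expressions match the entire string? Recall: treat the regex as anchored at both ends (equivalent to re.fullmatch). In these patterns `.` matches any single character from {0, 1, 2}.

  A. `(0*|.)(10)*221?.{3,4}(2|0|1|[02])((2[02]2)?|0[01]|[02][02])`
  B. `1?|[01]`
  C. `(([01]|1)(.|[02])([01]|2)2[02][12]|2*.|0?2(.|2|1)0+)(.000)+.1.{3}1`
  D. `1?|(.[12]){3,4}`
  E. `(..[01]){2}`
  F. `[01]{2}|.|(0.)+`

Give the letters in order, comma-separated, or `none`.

A → no match
B → no match
C → no match — must end with '1'
D → no match
E → match
F → no match

E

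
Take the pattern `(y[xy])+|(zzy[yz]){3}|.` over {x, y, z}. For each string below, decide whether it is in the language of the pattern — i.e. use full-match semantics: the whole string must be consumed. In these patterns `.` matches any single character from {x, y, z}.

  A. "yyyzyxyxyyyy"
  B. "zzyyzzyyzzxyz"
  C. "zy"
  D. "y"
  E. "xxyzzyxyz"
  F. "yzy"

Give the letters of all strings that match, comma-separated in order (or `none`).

A → no match
B → no match
C → no match
D → match
E → no match
F → no match

D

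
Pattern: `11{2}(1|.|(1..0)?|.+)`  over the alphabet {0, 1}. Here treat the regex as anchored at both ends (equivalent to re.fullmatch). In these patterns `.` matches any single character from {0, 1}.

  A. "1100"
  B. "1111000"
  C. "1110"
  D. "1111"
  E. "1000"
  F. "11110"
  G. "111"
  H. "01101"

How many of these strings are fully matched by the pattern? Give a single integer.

5

A → no match
B → match
C → match
D → match
E → no match — must start with "11"
F → match
G → match
H → no match — must start with "11"
Total matched: 5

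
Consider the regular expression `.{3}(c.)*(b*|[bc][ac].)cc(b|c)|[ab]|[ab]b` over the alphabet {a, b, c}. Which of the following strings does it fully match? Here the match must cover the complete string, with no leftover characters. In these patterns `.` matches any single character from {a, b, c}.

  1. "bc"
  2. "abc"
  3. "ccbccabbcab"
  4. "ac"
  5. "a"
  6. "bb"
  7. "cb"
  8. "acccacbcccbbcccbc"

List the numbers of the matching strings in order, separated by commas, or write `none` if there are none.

5, 6

1. "bc" → no match
2. "abc" → no match
3. "ccbccabbcab" → no match
4. "ac" → no match
5. "a" → match
6. "bb" → match
7. "cb" → no match
8 → no match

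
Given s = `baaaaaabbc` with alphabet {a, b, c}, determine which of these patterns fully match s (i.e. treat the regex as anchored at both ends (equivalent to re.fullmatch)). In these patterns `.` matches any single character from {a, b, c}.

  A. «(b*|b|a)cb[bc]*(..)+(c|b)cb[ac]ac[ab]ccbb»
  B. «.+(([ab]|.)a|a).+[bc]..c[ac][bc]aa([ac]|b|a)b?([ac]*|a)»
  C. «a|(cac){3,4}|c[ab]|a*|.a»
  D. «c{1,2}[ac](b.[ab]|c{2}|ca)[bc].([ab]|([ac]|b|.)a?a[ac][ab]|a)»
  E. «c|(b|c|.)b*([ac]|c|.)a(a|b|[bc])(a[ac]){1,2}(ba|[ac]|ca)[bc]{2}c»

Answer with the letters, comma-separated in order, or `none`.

A → no match — must end with `ccbb`
B → no match
C → no match
D → no match — must start with `c`
E → match

E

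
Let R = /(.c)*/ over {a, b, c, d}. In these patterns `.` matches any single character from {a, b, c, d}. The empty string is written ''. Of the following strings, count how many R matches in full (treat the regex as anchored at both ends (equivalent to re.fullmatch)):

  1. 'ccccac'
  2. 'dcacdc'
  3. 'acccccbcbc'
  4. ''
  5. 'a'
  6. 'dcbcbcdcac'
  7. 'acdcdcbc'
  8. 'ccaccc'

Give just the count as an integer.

1. 'ccccac' → match
2. 'dcacdc' → match
3. 'acccccbcbc' → match
4. '' → match
5. 'a' → no match
6. 'dcbcbcdcac' → match
7. 'acdcdcbc' → match
8. 'ccaccc' → match
Total matched: 7

7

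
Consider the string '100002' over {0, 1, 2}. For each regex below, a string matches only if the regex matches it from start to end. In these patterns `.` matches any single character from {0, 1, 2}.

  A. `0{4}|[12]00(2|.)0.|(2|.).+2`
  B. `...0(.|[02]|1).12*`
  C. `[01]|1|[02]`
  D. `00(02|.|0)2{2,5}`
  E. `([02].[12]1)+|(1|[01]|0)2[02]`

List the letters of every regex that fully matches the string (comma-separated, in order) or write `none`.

A → match
B → no match
C → no match
D → no match — must start with '00'
E → no match

A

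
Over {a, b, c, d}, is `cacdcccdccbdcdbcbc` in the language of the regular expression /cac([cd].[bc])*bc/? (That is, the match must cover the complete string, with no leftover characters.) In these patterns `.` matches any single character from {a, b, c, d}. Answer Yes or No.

No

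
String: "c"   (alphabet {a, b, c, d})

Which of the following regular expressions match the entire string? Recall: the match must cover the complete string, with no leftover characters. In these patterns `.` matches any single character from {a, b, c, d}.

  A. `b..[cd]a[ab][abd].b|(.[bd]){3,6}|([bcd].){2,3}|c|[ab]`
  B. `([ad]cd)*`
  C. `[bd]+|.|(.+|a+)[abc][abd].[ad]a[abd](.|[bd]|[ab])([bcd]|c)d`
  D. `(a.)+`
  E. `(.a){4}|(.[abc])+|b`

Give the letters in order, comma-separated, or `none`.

A, C

A → match
B → no match
C → match
D → no match — must start with "a"
E → no match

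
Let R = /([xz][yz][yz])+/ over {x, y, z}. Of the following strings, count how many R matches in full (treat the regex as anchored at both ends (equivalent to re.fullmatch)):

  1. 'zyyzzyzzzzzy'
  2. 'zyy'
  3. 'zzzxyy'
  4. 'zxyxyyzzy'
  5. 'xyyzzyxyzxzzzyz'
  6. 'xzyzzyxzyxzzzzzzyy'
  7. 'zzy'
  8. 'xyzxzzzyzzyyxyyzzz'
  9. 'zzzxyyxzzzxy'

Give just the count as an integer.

1 → match
2 → match
3 → match
4 → no match
5 → match
6 → match
7 → match
8 → match
9 → no match
Total matched: 7

7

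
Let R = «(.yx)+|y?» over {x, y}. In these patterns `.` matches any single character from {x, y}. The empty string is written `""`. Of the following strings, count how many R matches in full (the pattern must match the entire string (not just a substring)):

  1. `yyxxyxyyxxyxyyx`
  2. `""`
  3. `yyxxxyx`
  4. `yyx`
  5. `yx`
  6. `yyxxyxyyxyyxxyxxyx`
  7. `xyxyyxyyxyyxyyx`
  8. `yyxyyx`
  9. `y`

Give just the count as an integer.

1 → match
2. `""` → match
3. `yyxxxyx` → no match
4. `yyx` → match
5. `yx` → no match
6 → match
7 → match
8. `yyxyyx` → match
9. `y` → match
Total matched: 7

7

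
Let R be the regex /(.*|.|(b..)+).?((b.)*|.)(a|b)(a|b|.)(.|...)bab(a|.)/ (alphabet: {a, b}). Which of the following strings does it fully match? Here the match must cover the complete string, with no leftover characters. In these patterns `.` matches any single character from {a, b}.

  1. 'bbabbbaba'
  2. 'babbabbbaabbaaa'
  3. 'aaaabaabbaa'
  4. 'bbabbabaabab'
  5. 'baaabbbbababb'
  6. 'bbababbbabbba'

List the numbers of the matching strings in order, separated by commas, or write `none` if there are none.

1, 5

1 → match
2 → no match
3 → no match
4 → no match
5 → match
6 → no match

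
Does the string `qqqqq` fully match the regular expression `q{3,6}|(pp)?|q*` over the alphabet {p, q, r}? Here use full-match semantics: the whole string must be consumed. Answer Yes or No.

Yes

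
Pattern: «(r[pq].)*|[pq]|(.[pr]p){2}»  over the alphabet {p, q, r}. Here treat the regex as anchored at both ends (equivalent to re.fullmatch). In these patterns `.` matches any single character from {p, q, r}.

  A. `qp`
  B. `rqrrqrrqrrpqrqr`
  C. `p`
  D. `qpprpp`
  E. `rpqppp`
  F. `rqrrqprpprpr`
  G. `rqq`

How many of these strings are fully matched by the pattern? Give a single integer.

A → no match
B → match
C → match
D → match
E → no match
F → match
G → match
Total matched: 5

5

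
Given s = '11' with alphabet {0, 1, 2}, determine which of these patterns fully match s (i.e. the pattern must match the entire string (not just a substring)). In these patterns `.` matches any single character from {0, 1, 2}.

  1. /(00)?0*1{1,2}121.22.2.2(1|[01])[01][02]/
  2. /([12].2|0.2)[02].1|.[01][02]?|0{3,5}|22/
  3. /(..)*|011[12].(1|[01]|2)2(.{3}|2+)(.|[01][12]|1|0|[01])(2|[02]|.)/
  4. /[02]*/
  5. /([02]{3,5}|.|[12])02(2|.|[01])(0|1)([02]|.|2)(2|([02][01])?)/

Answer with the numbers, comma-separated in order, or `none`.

2, 3

1 → no match
2 → match
3 → match
4 → no match
5 → no match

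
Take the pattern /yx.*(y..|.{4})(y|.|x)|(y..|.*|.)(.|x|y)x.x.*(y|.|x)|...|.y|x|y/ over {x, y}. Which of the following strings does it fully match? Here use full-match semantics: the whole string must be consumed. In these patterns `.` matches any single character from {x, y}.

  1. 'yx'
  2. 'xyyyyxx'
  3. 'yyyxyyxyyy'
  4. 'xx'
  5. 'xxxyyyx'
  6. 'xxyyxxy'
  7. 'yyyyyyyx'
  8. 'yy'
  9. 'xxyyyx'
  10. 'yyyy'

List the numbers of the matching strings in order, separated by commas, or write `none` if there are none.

1 → no match
2 → no match
3 → no match
4 → no match
5 → no match
6 → no match
7 → no match
8 → match
9 → no match
10 → no match

8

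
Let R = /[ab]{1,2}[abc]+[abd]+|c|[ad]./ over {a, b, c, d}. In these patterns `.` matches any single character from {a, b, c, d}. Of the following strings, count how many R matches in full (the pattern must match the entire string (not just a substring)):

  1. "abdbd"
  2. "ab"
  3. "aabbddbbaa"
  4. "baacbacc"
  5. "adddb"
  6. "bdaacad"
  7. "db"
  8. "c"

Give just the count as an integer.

1 → match
2 → match
3 → match
4 → no match
5 → no match
6 → no match
7 → match
8 → match
Total matched: 5

5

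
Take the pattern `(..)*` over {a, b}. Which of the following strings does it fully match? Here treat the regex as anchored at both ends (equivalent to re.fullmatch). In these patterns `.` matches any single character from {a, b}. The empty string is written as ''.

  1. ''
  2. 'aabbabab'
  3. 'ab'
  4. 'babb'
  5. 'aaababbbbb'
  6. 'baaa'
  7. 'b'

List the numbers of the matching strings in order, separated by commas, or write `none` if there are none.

1 → match
2 → match
3 → match
4 → match
5 → match
6 → match
7 → no match

1, 2, 3, 4, 5, 6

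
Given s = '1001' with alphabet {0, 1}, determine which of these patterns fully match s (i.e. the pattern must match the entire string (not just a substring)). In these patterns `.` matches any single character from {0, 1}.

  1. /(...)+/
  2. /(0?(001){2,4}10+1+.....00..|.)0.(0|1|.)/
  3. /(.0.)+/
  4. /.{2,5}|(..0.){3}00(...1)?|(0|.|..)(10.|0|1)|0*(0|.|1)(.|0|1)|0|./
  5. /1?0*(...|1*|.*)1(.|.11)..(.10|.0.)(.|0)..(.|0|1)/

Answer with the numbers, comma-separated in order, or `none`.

1 → no match
2 → match
3 → no match
4 → match
5 → no match

2, 4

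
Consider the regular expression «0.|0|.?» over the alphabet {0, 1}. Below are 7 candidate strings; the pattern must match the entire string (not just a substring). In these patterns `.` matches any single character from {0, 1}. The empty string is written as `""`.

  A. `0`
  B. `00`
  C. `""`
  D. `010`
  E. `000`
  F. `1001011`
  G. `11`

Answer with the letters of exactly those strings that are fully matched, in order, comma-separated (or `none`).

A, B, C

A. `0` → match
B. `00` → match
C. `""` → match
D. `010` → no match
E. `000` → no match
F. `1001011` → no match
G. `11` → no match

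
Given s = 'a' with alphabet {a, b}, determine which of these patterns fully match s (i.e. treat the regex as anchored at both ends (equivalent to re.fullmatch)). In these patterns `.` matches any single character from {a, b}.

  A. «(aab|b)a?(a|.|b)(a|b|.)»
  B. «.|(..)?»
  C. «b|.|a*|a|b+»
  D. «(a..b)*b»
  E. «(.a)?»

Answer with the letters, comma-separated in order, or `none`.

A → no match
B → match
C → match
D → no match — must end with 'b'
E → no match

B, C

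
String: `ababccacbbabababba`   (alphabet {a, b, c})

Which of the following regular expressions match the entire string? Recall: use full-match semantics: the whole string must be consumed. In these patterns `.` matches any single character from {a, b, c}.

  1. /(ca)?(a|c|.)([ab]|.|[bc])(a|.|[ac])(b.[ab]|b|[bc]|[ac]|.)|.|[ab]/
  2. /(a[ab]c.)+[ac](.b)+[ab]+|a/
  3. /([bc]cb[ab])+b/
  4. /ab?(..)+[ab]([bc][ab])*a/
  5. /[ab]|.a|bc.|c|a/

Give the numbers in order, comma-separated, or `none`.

1 → no match
2 → no match
3 → no match — must end with `b`
4 → match
5 → no match

4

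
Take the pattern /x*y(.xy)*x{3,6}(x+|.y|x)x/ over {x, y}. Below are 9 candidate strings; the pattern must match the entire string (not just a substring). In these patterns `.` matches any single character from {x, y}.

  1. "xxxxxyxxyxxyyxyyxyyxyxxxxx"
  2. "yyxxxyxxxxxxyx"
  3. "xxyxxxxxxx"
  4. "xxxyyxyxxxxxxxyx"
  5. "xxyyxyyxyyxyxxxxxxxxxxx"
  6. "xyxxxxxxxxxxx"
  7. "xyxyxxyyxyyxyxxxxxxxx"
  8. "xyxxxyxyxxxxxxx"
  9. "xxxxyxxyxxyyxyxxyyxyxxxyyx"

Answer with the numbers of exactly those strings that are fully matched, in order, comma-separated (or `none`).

1 → match
2 → no match
3 → match
4 → match
5 → match
6 → match
7 → no match
8 → no match
9 → match

1, 3, 4, 5, 6, 9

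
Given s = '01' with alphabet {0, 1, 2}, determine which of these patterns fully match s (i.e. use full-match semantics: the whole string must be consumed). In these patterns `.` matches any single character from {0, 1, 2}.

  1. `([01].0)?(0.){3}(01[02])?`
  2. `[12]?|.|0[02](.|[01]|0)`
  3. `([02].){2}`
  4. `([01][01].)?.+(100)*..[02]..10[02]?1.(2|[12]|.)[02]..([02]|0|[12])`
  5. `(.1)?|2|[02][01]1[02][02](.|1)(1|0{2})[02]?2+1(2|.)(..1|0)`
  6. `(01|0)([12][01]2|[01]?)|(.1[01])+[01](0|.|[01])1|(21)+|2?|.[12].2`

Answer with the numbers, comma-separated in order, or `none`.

1 → no match
2 → no match
3 → no match
4 → no match
5 → match
6 → match

5, 6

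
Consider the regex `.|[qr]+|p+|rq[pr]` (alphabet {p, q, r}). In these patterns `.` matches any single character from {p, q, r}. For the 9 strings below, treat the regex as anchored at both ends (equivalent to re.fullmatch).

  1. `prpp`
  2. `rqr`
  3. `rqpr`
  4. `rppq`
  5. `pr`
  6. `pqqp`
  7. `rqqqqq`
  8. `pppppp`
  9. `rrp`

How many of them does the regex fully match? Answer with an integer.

3

1. `prpp` → no match
2. `rqr` → match
3. `rqpr` → no match
4. `rppq` → no match
5. `pr` → no match
6. `pqqp` → no match
7. `rqqqqq` → match
8. `pppppp` → match
9. `rrp` → no match
Total matched: 3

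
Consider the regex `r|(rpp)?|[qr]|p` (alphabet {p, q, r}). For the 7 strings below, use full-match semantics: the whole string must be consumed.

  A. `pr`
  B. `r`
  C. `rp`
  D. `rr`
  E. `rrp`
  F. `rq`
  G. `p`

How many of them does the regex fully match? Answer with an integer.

A → no match
B → match
C → no match
D → no match
E → no match
F → no match
G → match
Total matched: 2

2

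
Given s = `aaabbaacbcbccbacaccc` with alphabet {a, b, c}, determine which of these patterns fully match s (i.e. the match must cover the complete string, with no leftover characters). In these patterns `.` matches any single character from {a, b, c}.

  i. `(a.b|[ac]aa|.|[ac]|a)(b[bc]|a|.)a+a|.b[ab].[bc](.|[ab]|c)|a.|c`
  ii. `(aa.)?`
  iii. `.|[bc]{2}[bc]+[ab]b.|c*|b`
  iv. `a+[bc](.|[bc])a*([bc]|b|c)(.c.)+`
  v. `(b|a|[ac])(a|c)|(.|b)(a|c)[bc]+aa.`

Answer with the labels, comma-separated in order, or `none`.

iv

i → no match
ii → no match
iii → no match
iv → match
v → no match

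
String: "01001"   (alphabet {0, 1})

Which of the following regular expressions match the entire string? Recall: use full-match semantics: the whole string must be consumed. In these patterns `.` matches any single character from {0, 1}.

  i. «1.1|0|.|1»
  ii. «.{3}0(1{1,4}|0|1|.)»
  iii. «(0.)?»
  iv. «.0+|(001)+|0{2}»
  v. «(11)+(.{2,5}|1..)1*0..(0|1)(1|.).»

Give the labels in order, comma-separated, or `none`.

i → no match
ii → match
iii → no match
iv → no match
v → no match — must start with "11"

ii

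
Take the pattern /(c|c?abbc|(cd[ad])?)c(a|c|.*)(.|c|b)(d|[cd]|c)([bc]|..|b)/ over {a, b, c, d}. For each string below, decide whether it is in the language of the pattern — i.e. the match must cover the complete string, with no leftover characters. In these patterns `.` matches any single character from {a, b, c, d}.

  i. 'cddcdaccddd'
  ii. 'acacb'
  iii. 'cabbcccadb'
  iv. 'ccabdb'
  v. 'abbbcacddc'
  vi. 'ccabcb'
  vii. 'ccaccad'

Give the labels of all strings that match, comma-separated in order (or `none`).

i, iii, iv, vi, vii

i → match
ii → no match
iii → match
iv → match
v → no match
vi → match
vii → match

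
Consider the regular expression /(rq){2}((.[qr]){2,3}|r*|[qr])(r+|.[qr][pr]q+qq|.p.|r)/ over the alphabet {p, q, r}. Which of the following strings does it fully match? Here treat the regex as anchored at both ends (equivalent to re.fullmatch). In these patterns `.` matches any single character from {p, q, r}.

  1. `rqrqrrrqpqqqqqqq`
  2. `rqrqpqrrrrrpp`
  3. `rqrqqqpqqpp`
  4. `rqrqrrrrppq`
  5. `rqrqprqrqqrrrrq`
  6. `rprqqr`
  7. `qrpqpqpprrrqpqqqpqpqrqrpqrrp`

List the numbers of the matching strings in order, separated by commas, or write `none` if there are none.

1 → match
2 → match
3 → match
4 → match
5 → no match
6 → no match — must start with `rq`
7 → no match — must start with `rq`

1, 2, 3, 4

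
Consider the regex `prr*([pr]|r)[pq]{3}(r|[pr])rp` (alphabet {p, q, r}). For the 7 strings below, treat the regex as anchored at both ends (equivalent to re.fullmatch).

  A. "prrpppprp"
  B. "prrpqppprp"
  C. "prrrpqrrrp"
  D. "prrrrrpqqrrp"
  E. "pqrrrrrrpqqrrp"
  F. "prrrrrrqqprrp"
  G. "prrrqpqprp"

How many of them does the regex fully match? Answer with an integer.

A → match
B → match
C → no match
D → match
E → no match — must start with "pr"
F → match
G → match
Total matched: 5

5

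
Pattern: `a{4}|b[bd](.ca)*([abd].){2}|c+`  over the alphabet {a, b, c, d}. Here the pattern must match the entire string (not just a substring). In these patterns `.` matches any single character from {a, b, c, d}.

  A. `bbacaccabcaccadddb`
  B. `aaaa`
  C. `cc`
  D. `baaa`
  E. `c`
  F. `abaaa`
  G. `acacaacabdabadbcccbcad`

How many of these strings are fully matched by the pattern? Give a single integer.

A → match
B → match
C → match
D → no match
E → match
F → no match
G → no match
Total matched: 4

4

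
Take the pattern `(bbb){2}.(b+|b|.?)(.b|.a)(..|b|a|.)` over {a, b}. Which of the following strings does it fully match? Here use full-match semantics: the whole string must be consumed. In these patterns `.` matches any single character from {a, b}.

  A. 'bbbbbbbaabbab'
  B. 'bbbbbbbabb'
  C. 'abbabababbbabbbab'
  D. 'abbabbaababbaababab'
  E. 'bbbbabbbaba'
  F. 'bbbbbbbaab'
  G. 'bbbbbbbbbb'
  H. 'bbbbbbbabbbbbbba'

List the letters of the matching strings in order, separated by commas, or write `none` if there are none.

B, F, G

A → no match
B → match
C → no match — must start with 'bbb'
D → no match — must start with 'bbb'
E → no match
F → match
G → match
H → no match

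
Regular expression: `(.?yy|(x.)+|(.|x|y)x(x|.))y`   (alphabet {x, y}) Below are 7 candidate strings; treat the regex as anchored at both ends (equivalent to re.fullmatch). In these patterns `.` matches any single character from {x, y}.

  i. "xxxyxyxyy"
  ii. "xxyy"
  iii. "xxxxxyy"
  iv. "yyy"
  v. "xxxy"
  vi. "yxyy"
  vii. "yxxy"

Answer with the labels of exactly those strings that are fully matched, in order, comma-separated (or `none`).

i, ii, iii, iv, v, vi, vii

i → match
ii → match
iii → match
iv → match
v → match
vi → match
vii → match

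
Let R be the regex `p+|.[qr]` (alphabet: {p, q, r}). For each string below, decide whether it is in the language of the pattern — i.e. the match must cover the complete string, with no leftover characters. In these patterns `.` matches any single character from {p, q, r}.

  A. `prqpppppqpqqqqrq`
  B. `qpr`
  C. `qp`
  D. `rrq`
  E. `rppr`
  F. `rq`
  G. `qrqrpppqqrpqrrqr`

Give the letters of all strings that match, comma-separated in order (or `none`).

F

A → no match
B → no match
C → no match
D → no match
E → no match
F → match
G → no match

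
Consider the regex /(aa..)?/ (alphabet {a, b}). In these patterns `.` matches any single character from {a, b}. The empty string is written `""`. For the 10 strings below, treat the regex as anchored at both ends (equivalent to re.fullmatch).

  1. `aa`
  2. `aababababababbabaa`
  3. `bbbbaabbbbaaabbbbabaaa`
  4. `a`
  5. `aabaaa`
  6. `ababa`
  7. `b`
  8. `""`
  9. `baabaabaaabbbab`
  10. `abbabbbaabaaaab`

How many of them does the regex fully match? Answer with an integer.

1

1 → no match
2 → no match
3 → no match
4 → no match
5 → no match
6 → no match
7 → no match
8 → match
9 → no match
10 → no match
Total matched: 1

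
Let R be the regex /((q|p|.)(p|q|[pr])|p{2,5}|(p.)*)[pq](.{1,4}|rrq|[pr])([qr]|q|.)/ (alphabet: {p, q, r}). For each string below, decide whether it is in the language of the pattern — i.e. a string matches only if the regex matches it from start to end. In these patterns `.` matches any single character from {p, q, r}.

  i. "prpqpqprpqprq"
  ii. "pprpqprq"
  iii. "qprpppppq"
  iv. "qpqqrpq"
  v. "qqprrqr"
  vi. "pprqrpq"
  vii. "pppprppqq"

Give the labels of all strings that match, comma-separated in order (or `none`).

i, iv, v, vii

i → match
ii → no match
iii → no match
iv → match
v → match
vi → no match
vii → match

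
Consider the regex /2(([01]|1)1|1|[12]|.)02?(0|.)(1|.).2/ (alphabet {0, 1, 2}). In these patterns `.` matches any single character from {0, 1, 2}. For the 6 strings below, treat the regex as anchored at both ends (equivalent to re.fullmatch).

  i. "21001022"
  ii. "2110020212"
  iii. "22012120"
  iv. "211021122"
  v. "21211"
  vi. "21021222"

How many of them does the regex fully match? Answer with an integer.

i → no match
ii → no match
iii → no match — must end with "2"
iv → match
v → no match — must end with "2"
vi → match
Total matched: 2

2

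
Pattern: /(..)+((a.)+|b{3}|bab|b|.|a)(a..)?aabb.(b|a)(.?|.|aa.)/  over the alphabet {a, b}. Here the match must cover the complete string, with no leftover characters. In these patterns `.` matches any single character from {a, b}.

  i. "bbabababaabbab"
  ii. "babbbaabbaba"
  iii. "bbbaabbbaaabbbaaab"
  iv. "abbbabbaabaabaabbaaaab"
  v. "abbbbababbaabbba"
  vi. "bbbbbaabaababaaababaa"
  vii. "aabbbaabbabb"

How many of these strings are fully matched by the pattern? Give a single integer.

6

i → match
ii → match
iii → match
iv → match
v → match
vi → no match
vii → match
Total matched: 6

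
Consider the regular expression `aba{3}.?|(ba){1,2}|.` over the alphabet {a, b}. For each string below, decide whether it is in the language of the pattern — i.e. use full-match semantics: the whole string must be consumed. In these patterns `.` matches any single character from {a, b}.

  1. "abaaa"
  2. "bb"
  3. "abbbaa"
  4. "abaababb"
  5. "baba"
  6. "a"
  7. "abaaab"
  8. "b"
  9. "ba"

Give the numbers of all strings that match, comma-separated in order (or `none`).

1, 5, 6, 7, 8, 9

1 → match
2 → no match
3 → no match
4 → no match
5 → match
6 → match
7 → match
8 → match
9 → match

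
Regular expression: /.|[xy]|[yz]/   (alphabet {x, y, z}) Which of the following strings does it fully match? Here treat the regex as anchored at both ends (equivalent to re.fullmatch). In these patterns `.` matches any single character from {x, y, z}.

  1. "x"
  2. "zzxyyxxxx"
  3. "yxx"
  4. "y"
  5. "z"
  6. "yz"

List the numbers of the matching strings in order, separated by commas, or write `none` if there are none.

1, 4, 5

1 → match
2 → no match
3 → no match
4 → match
5 → match
6 → no match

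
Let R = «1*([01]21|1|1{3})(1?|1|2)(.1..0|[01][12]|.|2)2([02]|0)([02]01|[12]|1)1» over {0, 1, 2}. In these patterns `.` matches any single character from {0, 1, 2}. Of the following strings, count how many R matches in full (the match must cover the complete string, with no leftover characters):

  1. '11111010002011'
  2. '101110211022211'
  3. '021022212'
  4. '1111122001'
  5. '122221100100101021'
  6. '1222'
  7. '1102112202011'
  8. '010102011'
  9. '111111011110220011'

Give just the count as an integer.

2

1 → match
2 → no match
3 → no match — must end with '1'
4 → no match
5 → no match
6 → no match — must end with '1'
7 → match
8 → no match
9 → no match
Total matched: 2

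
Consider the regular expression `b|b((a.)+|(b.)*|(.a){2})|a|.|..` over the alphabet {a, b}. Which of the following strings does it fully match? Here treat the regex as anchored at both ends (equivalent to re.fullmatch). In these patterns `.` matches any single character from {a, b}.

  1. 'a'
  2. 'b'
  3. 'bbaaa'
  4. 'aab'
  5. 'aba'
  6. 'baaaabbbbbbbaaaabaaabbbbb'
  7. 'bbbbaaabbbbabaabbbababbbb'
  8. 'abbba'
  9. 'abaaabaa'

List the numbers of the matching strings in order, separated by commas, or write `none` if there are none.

1, 2, 3

1 → match
2 → match
3 → match
4 → no match
5 → no match
6 → no match
7 → no match
8 → no match
9 → no match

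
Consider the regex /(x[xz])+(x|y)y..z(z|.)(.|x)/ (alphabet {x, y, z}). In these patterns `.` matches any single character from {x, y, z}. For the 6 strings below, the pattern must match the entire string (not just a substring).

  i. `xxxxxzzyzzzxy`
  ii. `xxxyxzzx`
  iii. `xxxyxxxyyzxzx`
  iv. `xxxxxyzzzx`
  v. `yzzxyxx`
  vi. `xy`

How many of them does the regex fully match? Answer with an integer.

i → no match
ii. `xxxyxzzx` → no match
iii → no match
iv. `xxxxxyzzzx` → no match
v. `yzzxyxx` → no match — must start with `x`
vi. `xy` → no match
Total matched: 0

0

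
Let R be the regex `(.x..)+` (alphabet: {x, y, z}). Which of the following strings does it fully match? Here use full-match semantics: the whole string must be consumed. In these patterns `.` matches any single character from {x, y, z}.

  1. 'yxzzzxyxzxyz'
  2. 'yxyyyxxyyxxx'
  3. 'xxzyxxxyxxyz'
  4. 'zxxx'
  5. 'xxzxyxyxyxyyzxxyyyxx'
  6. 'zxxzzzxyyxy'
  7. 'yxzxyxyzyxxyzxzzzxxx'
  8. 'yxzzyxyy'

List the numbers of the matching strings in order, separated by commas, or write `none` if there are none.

1, 2, 3, 4, 7, 8

1. 'yxzzzxyxzxyz' → match
2. 'yxyyyxxyyxxx' → match
3. 'xxzyxxxyxxyz' → match
4. 'zxxx' → match
5 → no match
6. 'zxxzzzxyyxy' → no match
7 → match
8. 'yxzzyxyy' → match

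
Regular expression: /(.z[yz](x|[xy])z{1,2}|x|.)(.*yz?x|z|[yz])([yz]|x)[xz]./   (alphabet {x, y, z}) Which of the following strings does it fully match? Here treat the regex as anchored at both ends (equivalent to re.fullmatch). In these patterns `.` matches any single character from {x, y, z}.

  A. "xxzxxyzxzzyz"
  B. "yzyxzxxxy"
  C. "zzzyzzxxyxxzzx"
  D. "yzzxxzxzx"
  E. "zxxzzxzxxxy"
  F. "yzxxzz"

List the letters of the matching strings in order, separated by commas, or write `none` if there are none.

none

A → no match
B → no match
C → no match
D → no match
E → no match
F → no match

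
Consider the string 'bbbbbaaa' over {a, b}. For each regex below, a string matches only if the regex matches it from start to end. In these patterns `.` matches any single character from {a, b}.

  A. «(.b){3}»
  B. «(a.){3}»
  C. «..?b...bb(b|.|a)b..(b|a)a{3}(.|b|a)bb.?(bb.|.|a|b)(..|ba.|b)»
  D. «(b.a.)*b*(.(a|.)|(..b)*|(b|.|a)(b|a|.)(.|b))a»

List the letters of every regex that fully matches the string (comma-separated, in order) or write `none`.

A → no match — must end with 'b'
B → no match — must start with 'a'
C → no match
D → match

D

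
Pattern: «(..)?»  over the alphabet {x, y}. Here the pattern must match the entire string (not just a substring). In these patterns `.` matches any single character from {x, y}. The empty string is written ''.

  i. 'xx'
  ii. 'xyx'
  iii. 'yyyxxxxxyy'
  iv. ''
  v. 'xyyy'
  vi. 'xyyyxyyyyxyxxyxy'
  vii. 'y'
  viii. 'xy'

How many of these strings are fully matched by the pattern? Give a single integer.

i → match
ii → no match
iii → no match
iv → match
v → no match
vi → no match
vii → no match
viii → match
Total matched: 3

3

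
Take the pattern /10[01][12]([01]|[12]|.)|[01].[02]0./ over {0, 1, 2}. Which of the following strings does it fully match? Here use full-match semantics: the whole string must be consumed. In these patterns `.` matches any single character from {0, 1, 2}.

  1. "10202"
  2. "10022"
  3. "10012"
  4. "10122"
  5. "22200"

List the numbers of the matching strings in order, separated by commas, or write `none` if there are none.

1 → match
2 → match
3 → match
4 → match
5 → no match

1, 2, 3, 4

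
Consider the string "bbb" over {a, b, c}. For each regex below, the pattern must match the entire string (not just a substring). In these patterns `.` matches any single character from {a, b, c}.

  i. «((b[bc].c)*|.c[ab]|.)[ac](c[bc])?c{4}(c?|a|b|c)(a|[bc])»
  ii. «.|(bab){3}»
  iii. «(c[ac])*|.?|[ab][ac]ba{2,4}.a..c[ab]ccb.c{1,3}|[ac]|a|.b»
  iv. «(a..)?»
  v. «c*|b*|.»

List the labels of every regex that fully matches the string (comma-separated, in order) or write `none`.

i → no match
ii → no match
iii → no match
iv → no match
v → match

v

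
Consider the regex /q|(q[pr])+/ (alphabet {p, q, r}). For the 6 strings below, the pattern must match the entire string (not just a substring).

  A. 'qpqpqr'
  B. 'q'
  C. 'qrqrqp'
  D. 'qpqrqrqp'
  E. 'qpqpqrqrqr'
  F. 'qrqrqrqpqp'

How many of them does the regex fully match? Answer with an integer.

6

A. 'qpqpqr' → match
B. 'q' → match
C. 'qrqrqp' → match
D. 'qpqrqrqp' → match
E. 'qpqpqrqrqr' → match
F. 'qrqrqrqpqp' → match
Total matched: 6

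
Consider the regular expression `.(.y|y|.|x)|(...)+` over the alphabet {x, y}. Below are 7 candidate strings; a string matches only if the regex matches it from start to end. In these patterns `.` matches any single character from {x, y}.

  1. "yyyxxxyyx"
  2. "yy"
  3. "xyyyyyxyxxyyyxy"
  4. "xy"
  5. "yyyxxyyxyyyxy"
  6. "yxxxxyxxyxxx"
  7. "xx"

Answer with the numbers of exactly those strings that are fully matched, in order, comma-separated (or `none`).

1, 2, 3, 4, 6, 7

1 → match
2 → match
3 → match
4 → match
5 → no match
6 → match
7 → match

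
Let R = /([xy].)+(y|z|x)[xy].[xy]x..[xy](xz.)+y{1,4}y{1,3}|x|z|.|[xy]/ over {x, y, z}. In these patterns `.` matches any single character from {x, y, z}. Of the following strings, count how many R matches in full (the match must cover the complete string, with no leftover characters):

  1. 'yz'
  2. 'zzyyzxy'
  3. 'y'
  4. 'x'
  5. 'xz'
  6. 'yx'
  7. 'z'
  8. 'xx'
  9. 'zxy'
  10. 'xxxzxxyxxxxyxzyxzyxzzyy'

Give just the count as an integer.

4

1. 'yz' → no match
2. 'zzyyzxy' → no match
3. 'y' → match
4. 'x' → match
5. 'xz' → no match
6. 'yx' → no match
7. 'z' → match
8. 'xx' → no match
9. 'zxy' → no match
10 → match
Total matched: 4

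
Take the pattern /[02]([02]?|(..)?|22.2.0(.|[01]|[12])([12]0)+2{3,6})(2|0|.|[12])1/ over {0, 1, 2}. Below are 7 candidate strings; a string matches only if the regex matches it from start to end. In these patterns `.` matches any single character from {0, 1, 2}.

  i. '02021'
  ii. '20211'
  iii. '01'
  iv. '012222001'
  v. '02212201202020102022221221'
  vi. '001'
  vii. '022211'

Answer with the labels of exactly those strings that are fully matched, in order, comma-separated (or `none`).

i. '02021' → match
ii. '20211' → match
iii. '01' → no match
iv. '012222001' → no match
v → no match
vi. '001' → match
vii. '022211' → no match

i, ii, vi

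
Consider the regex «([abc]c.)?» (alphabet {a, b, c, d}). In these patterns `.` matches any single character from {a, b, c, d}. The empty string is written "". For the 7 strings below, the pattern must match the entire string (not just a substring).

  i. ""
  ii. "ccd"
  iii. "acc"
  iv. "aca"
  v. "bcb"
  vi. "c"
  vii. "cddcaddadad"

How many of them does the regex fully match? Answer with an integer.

i → match
ii → match
iii → match
iv → match
v → match
vi → no match
vii → no match
Total matched: 5

5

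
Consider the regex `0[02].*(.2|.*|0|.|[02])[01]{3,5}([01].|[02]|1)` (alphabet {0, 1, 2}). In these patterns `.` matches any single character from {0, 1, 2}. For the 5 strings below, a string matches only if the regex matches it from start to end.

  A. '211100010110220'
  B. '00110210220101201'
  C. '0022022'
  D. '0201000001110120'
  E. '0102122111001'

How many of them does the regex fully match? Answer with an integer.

A → no match — must start with '0'
B → no match
C → no match
D → no match
E → no match
Total matched: 0

0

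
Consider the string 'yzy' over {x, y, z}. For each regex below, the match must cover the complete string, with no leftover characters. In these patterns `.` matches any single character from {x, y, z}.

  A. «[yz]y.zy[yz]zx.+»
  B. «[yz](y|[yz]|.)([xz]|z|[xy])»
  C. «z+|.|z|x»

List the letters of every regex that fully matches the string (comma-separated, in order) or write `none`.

A → no match
B → match
C → no match

B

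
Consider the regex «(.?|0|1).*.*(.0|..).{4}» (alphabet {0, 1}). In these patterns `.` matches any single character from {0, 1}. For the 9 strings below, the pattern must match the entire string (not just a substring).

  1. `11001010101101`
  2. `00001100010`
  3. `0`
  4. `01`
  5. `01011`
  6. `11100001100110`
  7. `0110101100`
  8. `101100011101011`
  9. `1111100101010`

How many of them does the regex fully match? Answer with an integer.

1 → match
2 → match
3 → no match
4 → no match
5 → no match
6 → match
7 → match
8 → match
9 → match
Total matched: 6

6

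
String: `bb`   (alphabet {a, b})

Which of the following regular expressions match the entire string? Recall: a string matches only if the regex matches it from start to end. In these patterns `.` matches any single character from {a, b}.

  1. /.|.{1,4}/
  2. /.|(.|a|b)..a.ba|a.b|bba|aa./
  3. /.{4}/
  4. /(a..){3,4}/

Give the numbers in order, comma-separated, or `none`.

1 → match
2 → no match
3 → no match
4 → no match — must start with `a`

1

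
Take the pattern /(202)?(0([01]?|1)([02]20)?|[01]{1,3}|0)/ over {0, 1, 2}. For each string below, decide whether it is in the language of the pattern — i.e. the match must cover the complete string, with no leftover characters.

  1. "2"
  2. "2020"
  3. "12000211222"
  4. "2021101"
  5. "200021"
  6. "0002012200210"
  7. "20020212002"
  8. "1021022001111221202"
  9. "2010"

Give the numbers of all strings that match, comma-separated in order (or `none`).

2

1 → no match
2 → match
3 → no match
4 → no match
5 → no match
6 → no match
7 → no match
8 → no match
9 → no match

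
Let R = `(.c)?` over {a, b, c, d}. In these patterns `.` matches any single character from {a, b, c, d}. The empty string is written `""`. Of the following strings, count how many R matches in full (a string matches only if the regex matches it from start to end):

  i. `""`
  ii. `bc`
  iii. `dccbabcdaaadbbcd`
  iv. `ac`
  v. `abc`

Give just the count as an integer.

i → match
ii → match
iii → no match
iv → match
v → no match
Total matched: 3

3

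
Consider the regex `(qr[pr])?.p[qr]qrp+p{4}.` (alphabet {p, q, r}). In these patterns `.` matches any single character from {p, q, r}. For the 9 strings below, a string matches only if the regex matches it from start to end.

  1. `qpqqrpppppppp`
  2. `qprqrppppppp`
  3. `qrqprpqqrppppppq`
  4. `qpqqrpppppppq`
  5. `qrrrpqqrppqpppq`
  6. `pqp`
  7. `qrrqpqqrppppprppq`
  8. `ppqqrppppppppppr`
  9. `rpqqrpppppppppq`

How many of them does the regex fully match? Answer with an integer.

5

1 → match
2. `qprqrppppppp` → match
3 → no match
4 → match
5 → no match
6. `pqp` → no match
7 → no match
8 → match
9 → match
Total matched: 5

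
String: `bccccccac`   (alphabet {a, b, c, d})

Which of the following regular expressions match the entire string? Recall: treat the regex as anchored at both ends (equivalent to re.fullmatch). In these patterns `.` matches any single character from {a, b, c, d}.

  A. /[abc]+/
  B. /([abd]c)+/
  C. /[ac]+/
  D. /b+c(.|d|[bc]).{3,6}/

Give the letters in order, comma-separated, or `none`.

A → match
B → no match
C → no match
D → match

A, D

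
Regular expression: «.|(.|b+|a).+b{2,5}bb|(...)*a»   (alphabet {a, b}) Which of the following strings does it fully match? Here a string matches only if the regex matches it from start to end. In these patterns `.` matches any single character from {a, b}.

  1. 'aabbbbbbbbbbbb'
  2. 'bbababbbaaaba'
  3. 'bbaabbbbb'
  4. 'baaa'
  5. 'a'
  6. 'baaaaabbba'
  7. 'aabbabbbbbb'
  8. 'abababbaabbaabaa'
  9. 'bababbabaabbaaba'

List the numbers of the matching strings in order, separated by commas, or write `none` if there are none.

1 → match
2 → match
3 → match
4 → match
5 → match
6 → match
7 → match
8 → match
9 → match

1, 2, 3, 4, 5, 6, 7, 8, 9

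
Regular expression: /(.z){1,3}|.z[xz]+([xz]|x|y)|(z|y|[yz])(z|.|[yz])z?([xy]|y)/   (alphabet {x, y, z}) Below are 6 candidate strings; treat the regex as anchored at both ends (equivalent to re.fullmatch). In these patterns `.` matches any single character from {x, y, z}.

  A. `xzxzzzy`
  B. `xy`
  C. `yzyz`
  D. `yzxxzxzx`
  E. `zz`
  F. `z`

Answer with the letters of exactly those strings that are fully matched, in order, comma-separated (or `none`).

A, C, D, E

A → match
B → no match
C → match
D → match
E → match
F → no match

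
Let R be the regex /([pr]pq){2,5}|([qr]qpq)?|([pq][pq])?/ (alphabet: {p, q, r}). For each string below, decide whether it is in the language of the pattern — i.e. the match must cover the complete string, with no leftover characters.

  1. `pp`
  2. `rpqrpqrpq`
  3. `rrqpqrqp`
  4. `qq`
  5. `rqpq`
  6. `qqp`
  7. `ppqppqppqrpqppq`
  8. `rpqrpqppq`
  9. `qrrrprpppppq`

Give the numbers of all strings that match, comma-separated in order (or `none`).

1 → match
2 → match
3 → no match
4 → match
5 → match
6 → no match
7 → match
8 → match
9 → no match

1, 2, 4, 5, 7, 8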